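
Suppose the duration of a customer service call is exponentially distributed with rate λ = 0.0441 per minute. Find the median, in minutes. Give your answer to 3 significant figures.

Set 1 − e^(−λt) = 0.5, so t = −ln(0.5)/λ = 0.69315/0.0441 ≈ 15.7176 minutes.

15.7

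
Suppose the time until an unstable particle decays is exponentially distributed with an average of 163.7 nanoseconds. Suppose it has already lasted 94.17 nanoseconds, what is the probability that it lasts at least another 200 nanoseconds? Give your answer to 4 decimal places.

0.2947

The rate is λ = 1/163.7 = 0.00610874 per nanosecond.
The exponential is memoryless, so the remaining time is again Exp(λ): the condition X > 94.17 is irrelevant.
P(X > 200) = e^(−1.2217) ≈ 0.2947.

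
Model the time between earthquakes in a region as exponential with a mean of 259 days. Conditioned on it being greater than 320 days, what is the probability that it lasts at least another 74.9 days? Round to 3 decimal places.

The rate is λ = 1/259 = 0.003861 per day.
By the memoryless property, P(X > 320+74.9 | X > 320) = P(X > 74.9).
P(X > 74.9) = e^(−0.28919) ≈ 0.749.

0.749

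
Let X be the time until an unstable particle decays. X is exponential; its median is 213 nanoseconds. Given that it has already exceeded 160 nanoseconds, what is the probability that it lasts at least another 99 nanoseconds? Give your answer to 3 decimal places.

0.725

For an exponential, median = ln(2)/λ, so λ = ln 2 / 213 = 0.00325421 per nanosecond.
By the memoryless property, P(X > 160+99 | X > 160) = P(X > 99).
P(X > 99) = e^(−0.32217) ≈ 0.725.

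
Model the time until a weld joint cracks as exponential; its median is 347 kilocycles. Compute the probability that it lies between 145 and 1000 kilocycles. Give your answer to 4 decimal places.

For an exponential, median = ln(2)/λ, so λ = ln 2 / 347 = 0.00199754 per kilocycle.
P(145 < X < 1000) = e^(−λ·145) − e^(−λ·1000) = 0.74853 − 0.13567 ≈ 0.6129.

0.6129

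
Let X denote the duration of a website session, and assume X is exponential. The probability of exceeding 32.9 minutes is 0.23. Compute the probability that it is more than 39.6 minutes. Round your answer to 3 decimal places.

e^(−λ·32.9) = 0.23 ⇒ λ = −ln(0.23)/32.9 = 0.044671.
P(X > 39.6) = e^(−0.044671·39.6) = e^(−1.769) ≈ 0.171.

0.171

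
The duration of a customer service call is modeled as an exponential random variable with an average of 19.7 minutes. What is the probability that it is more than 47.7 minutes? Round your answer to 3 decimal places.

0.089

The rate is λ = 1/19.7 = 0.0507614 per minute.
P(X > 47.7) = e^(−λ·47.7) = e^(−2.4213) ≈ 0.089.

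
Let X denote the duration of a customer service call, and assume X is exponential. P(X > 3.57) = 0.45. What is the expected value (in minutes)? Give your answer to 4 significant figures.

e^(−λ·3.57) = 0.45 ⇒ λ = −ln(0.45)/3.57 = 0.223672.
Mean = 1/λ = 4.47084 minutes.

4.471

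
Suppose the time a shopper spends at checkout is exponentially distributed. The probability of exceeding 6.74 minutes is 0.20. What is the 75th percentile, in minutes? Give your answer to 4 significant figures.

5.806

e^(−λ·6.74) = 0.20 ⇒ λ = −ln(0.20)/6.74 = 0.238789.
75th percentile: 1 − e^(−λt) = 0.75, t = −ln(0.25)/λ = 5.80552 minutes.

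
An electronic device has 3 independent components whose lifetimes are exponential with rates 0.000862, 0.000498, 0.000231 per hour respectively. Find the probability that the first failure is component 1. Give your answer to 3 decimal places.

The time to first failure is exponential with rate Σλ = 0.000862 + 0.000498 + 0.000231 = 0.001591.
P(component 1 first) = λ_1/Σλ = 0.000862/0.001591 ≈ 0.542.

0.542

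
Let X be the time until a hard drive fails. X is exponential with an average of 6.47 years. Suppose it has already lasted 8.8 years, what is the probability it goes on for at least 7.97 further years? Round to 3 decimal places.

0.292

The rate is λ = 1/6.47 = 0.15456 per year.
The exponential is memoryless, so the remaining time is again Exp(λ): the condition X > 8.8 is irrelevant.
P(X > 7.97) = e^(−1.2318) ≈ 0.292.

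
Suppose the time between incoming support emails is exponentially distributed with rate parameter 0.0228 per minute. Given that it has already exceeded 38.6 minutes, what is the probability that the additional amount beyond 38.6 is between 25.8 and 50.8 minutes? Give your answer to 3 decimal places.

Memoryless: the residual past 38.6 is again Exp(λ).
P(25.8 < residual < 50.8) = e^(−λ·25.8) − e^(−λ·50.8) = 0.55530 − 0.31404 ≈ 0.241.

0.241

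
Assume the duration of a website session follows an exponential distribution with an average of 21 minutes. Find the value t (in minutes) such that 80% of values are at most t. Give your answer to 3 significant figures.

33.8

The rate is λ = 1/21 = 0.047619 per minute.
Set 1 − e^(−λt) = 0.8, so t = −ln(0.2)/λ = 1.6094/0.047619 ≈ 33.7982 minutes.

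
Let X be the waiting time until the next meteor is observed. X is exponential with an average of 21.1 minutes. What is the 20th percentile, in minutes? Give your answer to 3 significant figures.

The rate is λ = 1/21.1 = 0.0473934 per minute.
Set 1 − e^(−λt) = 0.2, so t = −ln(0.8)/λ = 0.22314/0.0473934 ≈ 4.70833 minutes.

4.71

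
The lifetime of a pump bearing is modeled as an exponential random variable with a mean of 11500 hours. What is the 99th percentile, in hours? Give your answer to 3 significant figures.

53000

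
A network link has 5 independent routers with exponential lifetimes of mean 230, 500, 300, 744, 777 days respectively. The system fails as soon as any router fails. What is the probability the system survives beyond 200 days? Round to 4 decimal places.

0.0852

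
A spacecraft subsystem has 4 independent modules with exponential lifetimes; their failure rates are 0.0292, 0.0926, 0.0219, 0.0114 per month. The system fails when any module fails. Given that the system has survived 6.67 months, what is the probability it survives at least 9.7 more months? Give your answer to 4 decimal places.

0.2221

Time to first failure ~ Exp(Σλ) with Σλ = 0.1551.
By memorylessness, P(T > 6.67+9.7 | T > 6.67) = P(T > 9.7) = e^(−0.1551·9.7) ≈ 0.2221.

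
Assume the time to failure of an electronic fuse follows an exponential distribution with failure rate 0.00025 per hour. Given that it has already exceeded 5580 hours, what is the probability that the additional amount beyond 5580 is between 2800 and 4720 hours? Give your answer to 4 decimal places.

Memoryless: the residual past 5580 is again Exp(λ).
P(2800 < residual < 4720) = e^(−λ·2800) − e^(−λ·4720) = 0.49659 − 0.30728 ≈ 0.1893.

0.1893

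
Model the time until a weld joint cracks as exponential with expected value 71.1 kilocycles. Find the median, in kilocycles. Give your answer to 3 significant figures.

49.3

The rate is λ = 1/71.1 = 0.0140647 per kilocycle.
Set 1 − e^(−λt) = 0.5, so t = −ln(0.5)/λ = 0.69315/0.0140647 ≈ 49.2828 kilocycles.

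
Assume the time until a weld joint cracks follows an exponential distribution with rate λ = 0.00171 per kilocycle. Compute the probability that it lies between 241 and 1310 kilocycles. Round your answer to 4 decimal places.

0.5558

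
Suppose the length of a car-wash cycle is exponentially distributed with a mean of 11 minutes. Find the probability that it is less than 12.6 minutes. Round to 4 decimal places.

The rate is λ = 1/11 = 0.0909091 per minute.
P(X ≤ 12.6) = 1 − e^(−λ·12.6) = 1 − e^(−1.1455) ≈ 0.6819.

0.6819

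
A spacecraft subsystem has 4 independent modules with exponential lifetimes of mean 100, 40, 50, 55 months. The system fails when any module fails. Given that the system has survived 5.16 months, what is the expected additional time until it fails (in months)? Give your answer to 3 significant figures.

First-failure rate Σλ = 1/100 + 1/40 + 1/50 + 1/55 = 0.0731818.
By memorylessness the expected residual is 1/Σλ = 13.6646 months, regardless of the 5.16 already elapsed.

13.7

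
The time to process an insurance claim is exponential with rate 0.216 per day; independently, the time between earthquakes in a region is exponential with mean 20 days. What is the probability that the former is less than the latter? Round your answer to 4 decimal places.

0.8120

λ_1 = 0.216, λ_2 = 1/20 = 0.05.
For independent exponentials, P(the former < the latter) = λ_1/(λ_1+λ_2) = 0.216/0.266 ≈ 0.8120.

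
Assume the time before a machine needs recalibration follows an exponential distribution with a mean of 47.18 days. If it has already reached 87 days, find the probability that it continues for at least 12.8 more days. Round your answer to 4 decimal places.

0.7624

The rate is λ = 1/47.18 = 0.0211954 per day.
By the memoryless property, P(X > 87+12.8 | X > 87) = P(X > 12.8).
P(X > 12.8) = e^(−0.2713) ≈ 0.7624.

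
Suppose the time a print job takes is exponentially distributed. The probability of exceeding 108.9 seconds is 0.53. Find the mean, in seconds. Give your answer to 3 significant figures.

172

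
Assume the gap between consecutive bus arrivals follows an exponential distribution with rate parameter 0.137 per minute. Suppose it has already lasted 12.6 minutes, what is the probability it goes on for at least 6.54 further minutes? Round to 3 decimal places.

P(X > s+t | X > s) = e^(−λ(s+t))/e^(−λs) = e^(−λt), independent of s = 12.6.
P(X > 6.54) = e^(−0.89598) ≈ 0.408.

0.408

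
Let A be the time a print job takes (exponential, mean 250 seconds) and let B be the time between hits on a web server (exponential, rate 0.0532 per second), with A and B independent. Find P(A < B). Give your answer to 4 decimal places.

0.0699

λ_1 = 1/250 = 0.004, λ_2 = 0.0532.
For independent exponentials, P(A < B) = λ_1/(λ_1+λ_2) = 0.004/0.0572 ≈ 0.0699.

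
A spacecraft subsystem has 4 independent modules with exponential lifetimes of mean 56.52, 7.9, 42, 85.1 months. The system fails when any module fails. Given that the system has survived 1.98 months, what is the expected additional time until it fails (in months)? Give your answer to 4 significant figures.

First-failure rate Σλ = 1/56.52 + 1/7.9 + 1/42 + 1/85.1 = 0.179836.
By memorylessness the expected residual is 1/Σλ = 5.56064 months, regardless of the 1.98 already elapsed.

5.561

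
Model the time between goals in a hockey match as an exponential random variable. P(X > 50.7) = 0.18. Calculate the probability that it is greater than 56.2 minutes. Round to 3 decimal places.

0.149

e^(−λ·50.7) = 0.18 ⇒ λ = −ln(0.18)/50.7 = 0.0338225.
P(X > 56.2) = e^(−0.0338225·56.2) = e^(−1.9008) ≈ 0.149.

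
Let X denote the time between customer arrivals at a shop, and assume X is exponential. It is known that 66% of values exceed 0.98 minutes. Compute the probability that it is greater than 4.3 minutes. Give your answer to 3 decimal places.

0.162

e^(−λ·0.98) = 0.66 ⇒ λ = −ln(0.66)/0.98 = 0.423995.
P(X > 4.3) = e^(−0.423995·4.3) = e^(−1.8232) ≈ 0.162.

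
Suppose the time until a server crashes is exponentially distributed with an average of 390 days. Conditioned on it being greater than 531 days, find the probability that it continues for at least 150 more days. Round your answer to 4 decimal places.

0.6807

The rate is λ = 1/390 = 0.0025641 per day.
By the memoryless property, P(X > 531+150 | X > 531) = P(X > 150).
P(X > 150) = e^(−0.38462) ≈ 0.6807.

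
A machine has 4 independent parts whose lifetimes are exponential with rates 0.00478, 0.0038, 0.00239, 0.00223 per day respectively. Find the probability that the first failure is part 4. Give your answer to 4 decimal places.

0.1689

The time to first failure is exponential with rate Σλ = 0.00478 + 0.0038 + 0.00239 + 0.00223 = 0.0132.
P(part 4 first) = λ_4/Σλ = 0.00223/0.0132 ≈ 0.1689.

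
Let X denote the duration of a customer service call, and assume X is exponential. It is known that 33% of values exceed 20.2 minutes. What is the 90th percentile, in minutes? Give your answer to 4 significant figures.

41.95

e^(−λ·20.2) = 0.33 ⇒ λ = −ln(0.33)/20.2 = 0.0548843.
90th percentile: 1 − e^(−λt) = 0.9, t = −ln(0.1)/λ = 41.9534 minutes.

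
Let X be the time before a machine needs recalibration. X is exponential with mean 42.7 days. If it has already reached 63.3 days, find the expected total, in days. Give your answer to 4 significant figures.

106.0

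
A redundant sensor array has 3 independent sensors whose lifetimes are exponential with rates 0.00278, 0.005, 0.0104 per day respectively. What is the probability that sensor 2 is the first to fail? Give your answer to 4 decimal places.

The time to first failure is exponential with rate Σλ = 0.00278 + 0.005 + 0.0104 = 0.01818.
P(sensor 2 first) = λ_2/Σλ = 0.005/0.01818 ≈ 0.2750.

0.2750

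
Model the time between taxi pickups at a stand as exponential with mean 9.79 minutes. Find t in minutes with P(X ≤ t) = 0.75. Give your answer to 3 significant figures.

The rate is λ = 1/9.79 = 0.102145 per minute.
Set 1 − e^(−λt) = 0.75, so t = −ln(0.25)/λ = 1.3863/0.102145 ≈ 13.5718 minutes.

13.6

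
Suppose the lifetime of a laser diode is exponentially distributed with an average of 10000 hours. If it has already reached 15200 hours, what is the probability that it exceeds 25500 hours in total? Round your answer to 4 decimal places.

0.3570

The rate is λ = 1/10000 = 0.0001 per hour.
P(X > s+t | X > s) = e^(−λ(s+t))/e^(−λs) = e^(−λt), independent of s = 15200.
P(X > 10300) = e^(−1.03) ≈ 0.3570.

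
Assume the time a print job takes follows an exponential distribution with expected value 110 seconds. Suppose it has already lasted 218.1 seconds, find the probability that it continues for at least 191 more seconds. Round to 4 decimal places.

0.1762

The rate is λ = 1/110 = 0.00909091 per second.
By the memoryless property, P(X > 218.1+191 | X > 218.1) = P(X > 191).
P(X > 191) = e^(−1.7364) ≈ 0.1762.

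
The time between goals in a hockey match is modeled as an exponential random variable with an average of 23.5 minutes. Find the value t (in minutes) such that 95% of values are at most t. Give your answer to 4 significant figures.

70.40

The rate is λ = 1/23.5 = 0.0425532 per minute.
Set 1 − e^(−λt) = 0.95, so t = −ln(0.05)/λ = 2.9957/0.0425532 ≈ 70.3997 minutes.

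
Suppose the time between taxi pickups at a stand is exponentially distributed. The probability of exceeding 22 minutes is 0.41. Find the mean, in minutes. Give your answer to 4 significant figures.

e^(−λ·22) = 0.41 ⇒ λ = −ln(0.41)/22 = 0.0405272.
Mean = 1/λ = 24.6748 minutes.

24.67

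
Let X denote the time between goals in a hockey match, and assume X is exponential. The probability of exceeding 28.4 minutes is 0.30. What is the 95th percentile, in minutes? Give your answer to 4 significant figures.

70.67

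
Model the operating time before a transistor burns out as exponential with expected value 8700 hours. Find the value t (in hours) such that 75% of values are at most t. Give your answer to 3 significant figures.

12100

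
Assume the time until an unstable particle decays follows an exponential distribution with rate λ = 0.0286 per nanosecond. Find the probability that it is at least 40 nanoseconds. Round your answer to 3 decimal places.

P(X > 40) = e^(−λ·40) = e^(−1.144) ≈ 0.319.

0.319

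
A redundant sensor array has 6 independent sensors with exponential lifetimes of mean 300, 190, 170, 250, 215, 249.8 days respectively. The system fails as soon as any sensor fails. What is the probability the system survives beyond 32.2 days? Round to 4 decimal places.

0.4174

The first failure time is exponential with rate Σλ_i = 1/300 + 1/190 + 1/170 + 1/250 + 1/215 + 1/249.8 = 0.0271332 per day.
P(min > 32.2) = e^(−0.0271332·32.2) = e^(−0.87369) ≈ 0.4174.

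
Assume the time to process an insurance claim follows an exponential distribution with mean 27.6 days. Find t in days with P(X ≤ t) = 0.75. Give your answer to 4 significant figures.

38.26

The rate is λ = 1/27.6 = 0.0362319 per day.
Set 1 − e^(−λt) = 0.75, so t = −ln(0.25)/λ = 1.3863/0.0362319 ≈ 38.2617 days.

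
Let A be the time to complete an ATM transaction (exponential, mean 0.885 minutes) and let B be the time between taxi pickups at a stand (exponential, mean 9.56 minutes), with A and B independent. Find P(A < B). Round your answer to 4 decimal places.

λ_1 = 1/0.885 = 1.12994, λ_2 = 1/9.56 = 0.104603.
For independent exponentials, P(A < B) = λ_1/(λ_1+λ_2) = 1.12994/1.23455 ≈ 0.9153.

0.9153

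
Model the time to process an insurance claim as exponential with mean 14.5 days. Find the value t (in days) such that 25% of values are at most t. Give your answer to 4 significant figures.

The rate is λ = 1/14.5 = 0.0689655 per day.
Set 1 − e^(−λt) = 0.25, so t = −ln(0.75)/λ = 0.28768/0.0689655 ≈ 4.17139 days.

4.171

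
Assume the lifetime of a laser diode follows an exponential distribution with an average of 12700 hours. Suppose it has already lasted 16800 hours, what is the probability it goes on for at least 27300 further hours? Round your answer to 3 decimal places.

The rate is λ = 1/12700 = 0.0000787402 per hour.
P(X > s+t | X > s) = e^(−λ(s+t))/e^(−λs) = e^(−λt), independent of s = 16800.
P(X > 27300) = e^(−2.1496) ≈ 0.117.

0.117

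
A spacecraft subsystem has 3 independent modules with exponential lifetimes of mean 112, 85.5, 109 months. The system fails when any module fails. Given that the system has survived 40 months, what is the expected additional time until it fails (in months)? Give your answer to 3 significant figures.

33.6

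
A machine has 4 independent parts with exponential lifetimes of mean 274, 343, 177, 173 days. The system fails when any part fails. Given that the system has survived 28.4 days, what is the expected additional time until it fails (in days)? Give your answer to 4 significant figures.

55.57

First-failure rate Σλ = 1/274 + 1/343 + 1/177 + 1/173 = 0.0179952.
By memorylessness the expected residual is 1/Σλ = 55.5705 days, regardless of the 28.4 already elapsed.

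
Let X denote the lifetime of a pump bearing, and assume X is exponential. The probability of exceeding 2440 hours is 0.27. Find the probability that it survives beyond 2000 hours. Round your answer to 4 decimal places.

e^(−λ·2440) = 0.27 ⇒ λ = −ln(0.27)/2440 = 0.000536612.
P(X > 2000) = e^(−0.000536612·2000) = e^(−1.0732) ≈ 0.3419.

0.3419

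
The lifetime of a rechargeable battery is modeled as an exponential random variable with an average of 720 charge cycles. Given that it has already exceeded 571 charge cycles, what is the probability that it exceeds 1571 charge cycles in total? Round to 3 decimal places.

The rate is λ = 1/720 = 0.00138889 per charge cycle.
P(X > s+t | X > s) = e^(−λ(s+t))/e^(−λs) = e^(−λt), independent of s = 571.
P(X > 1000) = e^(−1.3889) ≈ 0.249.

0.249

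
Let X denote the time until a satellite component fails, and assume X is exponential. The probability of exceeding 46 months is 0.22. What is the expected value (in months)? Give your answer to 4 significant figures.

e^(−λ·46) = 0.22 ⇒ λ = −ln(0.22)/46 = 0.0329158.
Mean = 1/λ = 30.3805 months.

30.38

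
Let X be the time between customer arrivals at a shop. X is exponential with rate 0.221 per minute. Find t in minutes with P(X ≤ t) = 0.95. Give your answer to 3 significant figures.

13.6

Set 1 − e^(−λt) = 0.95, so t = −ln(0.05)/λ = 2.9957/0.221 ≈ 13.5553 minutes.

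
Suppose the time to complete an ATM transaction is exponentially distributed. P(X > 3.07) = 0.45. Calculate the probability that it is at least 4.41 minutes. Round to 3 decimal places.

0.318

e^(−λ·3.07) = 0.45 ⇒ λ = −ln(0.45)/3.07 = 0.2601.
P(X > 4.41) = e^(−0.2601·4.41) = e^(−1.147) ≈ 0.318.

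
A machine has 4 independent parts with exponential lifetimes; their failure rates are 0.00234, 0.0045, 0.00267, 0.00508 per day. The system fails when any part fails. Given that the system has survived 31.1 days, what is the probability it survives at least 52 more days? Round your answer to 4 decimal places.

Time to first failure ~ Exp(Σλ) with Σλ = 0.01459.
By memorylessness, P(T > 31.1+52 | T > 31.1) = P(T > 52) = e^(−0.01459·52) ≈ 0.4683.

0.4683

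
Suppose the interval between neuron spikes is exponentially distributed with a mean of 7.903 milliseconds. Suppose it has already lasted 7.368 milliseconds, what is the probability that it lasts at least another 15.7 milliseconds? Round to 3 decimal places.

0.137

The rate is λ = 1/7.903 = 0.126534 per millisecond.
P(X > s+t | X > s) = e^(−λ(s+t))/e^(−λs) = e^(−λt), independent of s = 7.368.
P(X > 15.7) = e^(−1.9866) ≈ 0.137.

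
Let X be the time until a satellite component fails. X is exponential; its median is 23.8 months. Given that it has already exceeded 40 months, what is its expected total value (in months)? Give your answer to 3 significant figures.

74.3

For an exponential, median = ln(2)/λ, so λ = ln 2 / 23.8 = 0.0291238 per month.
By memorylessness, E[X | X > 40] = 40 + 1/λ = 40 + 34.3361 = 74.3361 months.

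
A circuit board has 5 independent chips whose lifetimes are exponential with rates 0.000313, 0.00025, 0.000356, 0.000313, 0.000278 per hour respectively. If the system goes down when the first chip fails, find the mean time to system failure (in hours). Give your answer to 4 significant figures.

662.3

The time to first failure is exponential with rate Σλ = 0.000313 + 0.00025 + 0.000356 + 0.000313 + 0.000278 = 0.00151.
E[min] = 1/Σλ = 1/0.00151 = 662.252 hours.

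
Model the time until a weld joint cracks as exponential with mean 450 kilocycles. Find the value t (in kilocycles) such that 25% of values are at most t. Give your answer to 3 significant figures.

129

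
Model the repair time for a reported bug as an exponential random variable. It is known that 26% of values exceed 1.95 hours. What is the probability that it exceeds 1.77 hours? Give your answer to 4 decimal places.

e^(−λ·1.95) = 0.26 ⇒ λ = −ln(0.26)/1.95 = 0.690807.
P(X > 1.77) = e^(−0.690807·1.77) = e^(−1.2227) ≈ 0.2944.

0.2944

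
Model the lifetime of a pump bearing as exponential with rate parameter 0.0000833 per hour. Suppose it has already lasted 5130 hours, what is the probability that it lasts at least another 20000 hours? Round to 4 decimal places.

The exponential is memoryless, so the remaining time is again Exp(λ): the condition X > 5130 is irrelevant.
P(X > 20000) = e^(−1.666) ≈ 0.1890.

0.1890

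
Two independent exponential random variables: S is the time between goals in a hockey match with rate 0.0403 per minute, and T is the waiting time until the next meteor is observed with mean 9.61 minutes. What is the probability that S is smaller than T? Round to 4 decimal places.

0.2792

λ_1 = 0.0403, λ_2 = 1/9.61 = 0.104058.
For independent exponentials, P(S < T) = λ_1/(λ_1+λ_2) = 0.0403/0.144358 ≈ 0.2792.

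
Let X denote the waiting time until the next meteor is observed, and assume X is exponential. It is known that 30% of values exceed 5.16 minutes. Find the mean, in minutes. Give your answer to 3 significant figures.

4.29

e^(−λ·5.16) = 0.30 ⇒ λ = −ln(0.30)/5.16 = 0.233328.
Mean = 1/λ = 4.28581 minutes.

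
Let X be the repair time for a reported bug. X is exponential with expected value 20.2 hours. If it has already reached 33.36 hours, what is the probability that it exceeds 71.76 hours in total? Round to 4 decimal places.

The rate is λ = 1/20.2 = 0.049505 per hour.
P(X > s+t | X > s) = e^(−λ(s+t))/e^(−λs) = e^(−λt), independent of s = 33.36.
P(X > 38.4) = e^(−1.901) ≈ 0.1494.

0.1494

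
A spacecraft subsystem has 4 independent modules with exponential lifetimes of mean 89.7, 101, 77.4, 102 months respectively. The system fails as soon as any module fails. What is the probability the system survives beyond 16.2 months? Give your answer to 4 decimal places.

0.4921

The first failure time is exponential with rate Σλ_i = 1/89.7 + 1/101 + 1/77.4 + 1/102 = 0.0437731 per month.
P(min > 16.2) = e^(−0.0437731·16.2) = e^(−0.70912) ≈ 0.4921.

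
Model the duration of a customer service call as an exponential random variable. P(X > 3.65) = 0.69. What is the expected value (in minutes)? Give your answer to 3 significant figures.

9.84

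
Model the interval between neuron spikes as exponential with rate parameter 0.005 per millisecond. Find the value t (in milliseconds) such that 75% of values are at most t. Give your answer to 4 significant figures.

Set 1 − e^(−λt) = 0.75, so t = −ln(0.25)/λ = 1.3863/0.005 ≈ 277.259 milliseconds.

277.3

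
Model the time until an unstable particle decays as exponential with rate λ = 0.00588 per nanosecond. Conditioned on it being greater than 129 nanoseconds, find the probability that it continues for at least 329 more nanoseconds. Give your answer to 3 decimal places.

The exponential is memoryless, so the remaining time is again Exp(λ): the condition X > 129 is irrelevant.
P(X > 329) = e^(−1.9345) ≈ 0.144.

0.144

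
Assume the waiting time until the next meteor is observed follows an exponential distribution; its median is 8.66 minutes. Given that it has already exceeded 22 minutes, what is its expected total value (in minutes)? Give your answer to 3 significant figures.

For an exponential, median = ln(2)/λ, so λ = ln 2 / 8.66 = 0.0800401 per minute.
By memorylessness, E[X | X > 22] = 22 + 1/λ = 22 + 12.4937 = 34.4937 minutes.

34.5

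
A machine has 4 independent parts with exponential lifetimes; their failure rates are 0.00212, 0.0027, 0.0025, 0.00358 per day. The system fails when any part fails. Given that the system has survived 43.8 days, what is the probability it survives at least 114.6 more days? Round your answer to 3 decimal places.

Time to first failure ~ Exp(Σλ) with Σλ = 0.0109.
By memorylessness, P(T > 43.8+114.6 | T > 43.8) = P(T > 114.6) = e^(−0.0109·114.6) ≈ 0.287.

0.287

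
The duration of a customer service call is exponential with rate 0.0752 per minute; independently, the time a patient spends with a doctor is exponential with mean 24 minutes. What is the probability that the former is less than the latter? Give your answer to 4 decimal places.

0.6435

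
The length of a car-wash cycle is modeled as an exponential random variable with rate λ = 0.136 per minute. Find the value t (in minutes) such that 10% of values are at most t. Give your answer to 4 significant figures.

Set 1 − e^(−λt) = 0.1, so t = −ln(0.9)/λ = 0.10536/0.136 ≈ 0.77471 minutes.

0.7747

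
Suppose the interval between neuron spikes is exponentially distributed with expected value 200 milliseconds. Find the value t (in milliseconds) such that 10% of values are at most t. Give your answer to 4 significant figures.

21.07

The rate is λ = 1/200 = 0.005 per millisecond.
Set 1 − e^(−λt) = 0.1, so t = −ln(0.9)/λ = 0.10536/0.005 ≈ 21.0721 milliseconds.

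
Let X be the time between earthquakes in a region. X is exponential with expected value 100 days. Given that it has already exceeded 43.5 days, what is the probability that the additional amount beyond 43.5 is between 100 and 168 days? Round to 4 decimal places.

The rate is λ = 1/100 = 0.01 per day.
Memoryless: the residual past 43.5 is again Exp(λ).
P(100 < residual < 168) = e^(−λ·100) − e^(−λ·168) = 0.36788 − 0.18637 ≈ 0.1815.

0.1815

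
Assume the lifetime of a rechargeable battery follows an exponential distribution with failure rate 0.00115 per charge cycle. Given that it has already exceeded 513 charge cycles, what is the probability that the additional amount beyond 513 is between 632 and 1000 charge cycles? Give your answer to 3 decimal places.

Memoryless: the residual past 513 is again Exp(λ).
P(632 < residual < 1000) = e^(−λ·632) − e^(−λ·1000) = 0.48345 − 0.31664 ≈ 0.167.

0.167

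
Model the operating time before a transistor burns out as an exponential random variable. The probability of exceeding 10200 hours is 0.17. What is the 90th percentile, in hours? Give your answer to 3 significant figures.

13300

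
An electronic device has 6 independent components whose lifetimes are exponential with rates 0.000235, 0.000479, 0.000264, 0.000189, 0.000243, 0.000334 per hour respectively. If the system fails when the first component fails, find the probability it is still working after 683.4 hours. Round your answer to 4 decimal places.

0.3037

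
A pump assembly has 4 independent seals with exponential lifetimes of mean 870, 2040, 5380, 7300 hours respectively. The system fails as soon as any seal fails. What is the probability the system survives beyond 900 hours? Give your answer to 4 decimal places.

0.1710

The first failure time is exponential with rate Σλ_i = 1/870 + 1/2040 + 1/5380 + 1/7300 = 0.00196248 per hour.
P(min > 900) = e^(−0.00196248·900) = e^(−1.7662) ≈ 0.1710.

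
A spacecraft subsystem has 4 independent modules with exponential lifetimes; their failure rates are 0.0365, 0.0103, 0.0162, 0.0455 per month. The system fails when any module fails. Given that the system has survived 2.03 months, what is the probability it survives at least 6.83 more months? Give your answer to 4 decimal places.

0.4766

Time to first failure ~ Exp(Σλ) with Σλ = 0.1085.
By memorylessness, P(T > 2.03+6.83 | T > 2.03) = P(T > 6.83) = e^(−0.1085·6.83) ≈ 0.4766.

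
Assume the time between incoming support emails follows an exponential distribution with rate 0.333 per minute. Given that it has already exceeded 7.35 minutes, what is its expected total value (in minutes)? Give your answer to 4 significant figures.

10.35

By memorylessness, E[X | X > 7.35] = 7.35 + 1/λ = 7.35 + 3.003 = 10.353 minutes.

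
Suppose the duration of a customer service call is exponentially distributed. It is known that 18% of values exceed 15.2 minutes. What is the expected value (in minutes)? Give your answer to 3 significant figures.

8.86

e^(−λ·15.2) = 0.18 ⇒ λ = −ln(0.18)/15.2 = 0.112816.
Mean = 1/λ = 8.86402 minutes.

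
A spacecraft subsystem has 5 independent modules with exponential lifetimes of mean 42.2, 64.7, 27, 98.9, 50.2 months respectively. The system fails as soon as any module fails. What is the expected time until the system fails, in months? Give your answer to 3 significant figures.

9.41

The first failure time is exponential with rate Σλ_i = 1/42.2 + 1/64.7 + 1/27 + 1/98.9 + 1/50.2 = 0.106221 per month.
E[min] = 1/Σλ = 1/0.106221 = 9.41432 months.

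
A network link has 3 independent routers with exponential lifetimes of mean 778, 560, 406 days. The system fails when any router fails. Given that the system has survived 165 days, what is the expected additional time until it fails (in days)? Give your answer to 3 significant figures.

181

First-failure rate Σλ = 1/778 + 1/560 + 1/406 = 0.00553412.
By memorylessness the expected residual is 1/Σλ = 180.697 days, regardless of the 165 already elapsed.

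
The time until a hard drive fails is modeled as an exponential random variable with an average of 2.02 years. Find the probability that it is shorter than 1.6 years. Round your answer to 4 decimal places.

The rate is λ = 1/2.02 = 0.49505 per year.
P(X ≤ 1.6) = 1 − e^(−λ·1.6) = 1 − e^(−0.79208) ≈ 0.5471.

0.5471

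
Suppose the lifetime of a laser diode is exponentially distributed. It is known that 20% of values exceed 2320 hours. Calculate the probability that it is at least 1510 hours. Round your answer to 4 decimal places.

e^(−λ·2320) = 0.20 ⇒ λ = −ln(0.20)/2320 = 0.000693723.
P(X > 1510) = e^(−0.000693723·1510) = e^(−1.0475) ≈ 0.3508.

0.3508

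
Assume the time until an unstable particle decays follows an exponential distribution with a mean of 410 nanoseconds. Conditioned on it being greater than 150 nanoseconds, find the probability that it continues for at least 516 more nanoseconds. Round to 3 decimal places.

0.284

The rate is λ = 1/410 = 0.00243902 per nanosecond.
By the memoryless property, P(X > 150+516 | X > 150) = P(X > 516).
P(X > 516) = e^(−1.2585) ≈ 0.284.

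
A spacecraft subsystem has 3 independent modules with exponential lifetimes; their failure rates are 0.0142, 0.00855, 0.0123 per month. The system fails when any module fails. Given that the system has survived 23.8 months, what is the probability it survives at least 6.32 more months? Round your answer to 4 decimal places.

0.8013

Time to first failure ~ Exp(Σλ) with Σλ = 0.03505.
By memorylessness, P(T > 23.8+6.32 | T > 23.8) = P(T > 6.32) = e^(−0.03505·6.32) ≈ 0.8013.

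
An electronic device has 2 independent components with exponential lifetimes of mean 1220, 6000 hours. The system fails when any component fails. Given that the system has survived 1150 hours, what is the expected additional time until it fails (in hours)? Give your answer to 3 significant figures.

1010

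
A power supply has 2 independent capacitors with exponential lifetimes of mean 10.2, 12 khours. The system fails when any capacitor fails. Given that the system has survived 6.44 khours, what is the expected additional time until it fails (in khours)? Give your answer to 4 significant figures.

First-failure rate Σλ = 1/10.2 + 1/12 = 0.181373.
By memorylessness the expected residual is 1/Σλ = 5.51351 khours, regardless of the 6.44 already elapsed.

5.514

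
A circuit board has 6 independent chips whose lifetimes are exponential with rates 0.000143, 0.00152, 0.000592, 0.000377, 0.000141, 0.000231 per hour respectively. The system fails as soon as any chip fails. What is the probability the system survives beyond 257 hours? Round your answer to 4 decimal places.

0.4621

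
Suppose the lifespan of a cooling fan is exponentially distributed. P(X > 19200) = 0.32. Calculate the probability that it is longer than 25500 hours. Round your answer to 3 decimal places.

e^(−λ·19200) = 0.32 ⇒ λ = −ln(0.32)/19200 = 0.0000593455.
P(X > 25500) = e^(−0.0000593455·25500) = e^(−1.5133) ≈ 0.220.

0.220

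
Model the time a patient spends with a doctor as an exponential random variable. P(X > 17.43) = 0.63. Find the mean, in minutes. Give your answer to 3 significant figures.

37.7

e^(−λ·17.43) = 0.63 ⇒ λ = −ln(0.63)/17.43 = 0.0265081.
Mean = 1/λ = 37.7244 minutes.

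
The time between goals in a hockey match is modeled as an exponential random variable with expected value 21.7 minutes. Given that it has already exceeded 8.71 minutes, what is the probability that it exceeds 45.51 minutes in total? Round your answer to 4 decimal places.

0.1834

The rate is λ = 1/21.7 = 0.0460829 per minute.
The exponential is memoryless, so the remaining time is again Exp(λ): the condition X > 8.71 is irrelevant.
P(X > 36.8) = e^(−1.6959) ≈ 0.1834.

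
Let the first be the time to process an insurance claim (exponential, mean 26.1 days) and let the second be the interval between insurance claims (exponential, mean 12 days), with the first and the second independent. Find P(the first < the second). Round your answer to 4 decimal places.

0.3150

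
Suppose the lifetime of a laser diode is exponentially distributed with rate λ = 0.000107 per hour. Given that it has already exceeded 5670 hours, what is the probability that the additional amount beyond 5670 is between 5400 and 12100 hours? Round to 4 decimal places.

0.2872

Memoryless: the residual past 5670 is again Exp(λ).
P(5400 < residual < 12100) = e^(−λ·5400) − e^(−λ·12100) = 0.56113 − 0.27398 ≈ 0.2872.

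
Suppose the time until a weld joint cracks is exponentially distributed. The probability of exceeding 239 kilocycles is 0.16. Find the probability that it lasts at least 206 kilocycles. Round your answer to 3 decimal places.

0.206

e^(−λ·239) = 0.16 ⇒ λ = −ln(0.16)/239 = 0.0076677.
P(X > 206) = e^(−0.0076677·206) = e^(−1.5795) ≈ 0.206.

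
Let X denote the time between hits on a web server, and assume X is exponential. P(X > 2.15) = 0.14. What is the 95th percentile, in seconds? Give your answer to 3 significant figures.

3.28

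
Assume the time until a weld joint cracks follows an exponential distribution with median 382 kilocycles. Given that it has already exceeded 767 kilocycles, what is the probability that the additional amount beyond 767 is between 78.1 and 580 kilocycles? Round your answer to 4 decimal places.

0.5188

For an exponential, median = ln(2)/λ, so λ = ln 2 / 382 = 0.00181452 per kilocycle.
Memoryless: the residual past 767 is again Exp(λ).
P(78.1 < residual < 580) = e^(−λ·78.1) − e^(−λ·580) = 0.86787 − 0.34909 ≈ 0.5188.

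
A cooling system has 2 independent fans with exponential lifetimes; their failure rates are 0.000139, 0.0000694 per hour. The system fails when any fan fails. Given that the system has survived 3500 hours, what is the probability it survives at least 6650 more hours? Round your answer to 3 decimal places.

Time to first failure ~ Exp(Σλ) with Σλ = 0.0002084.
By memorylessness, P(T > 3500+6650 | T > 3500) = P(T > 6650) = e^(−0.0002084·6650) ≈ 0.250.

0.250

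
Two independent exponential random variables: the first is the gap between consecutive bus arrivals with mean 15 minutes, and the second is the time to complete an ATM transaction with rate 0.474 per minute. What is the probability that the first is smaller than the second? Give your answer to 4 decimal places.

λ_1 = 1/15 = 0.0666667, λ_2 = 0.474.
For independent exponentials, P(the first < the second) = λ_1/(λ_1+λ_2) = 0.0666667/0.540667 ≈ 0.1233.

0.1233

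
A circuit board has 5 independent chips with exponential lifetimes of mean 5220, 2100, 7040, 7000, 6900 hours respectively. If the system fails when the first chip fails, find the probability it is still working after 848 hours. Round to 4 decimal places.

The first failure time is exponential with rate Σλ_i = 1/5220 + 1/2100 + 1/7040 + 1/7000 + 1/6900 = 0.00109759 per hour.
P(min > 848) = e^(−0.00109759·848) = e^(−0.93076) ≈ 0.3943.

0.3943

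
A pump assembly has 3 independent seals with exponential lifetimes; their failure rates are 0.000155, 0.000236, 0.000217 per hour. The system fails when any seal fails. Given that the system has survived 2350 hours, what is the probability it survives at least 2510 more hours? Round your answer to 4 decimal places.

0.2174

Time to first failure ~ Exp(Σλ) with Σλ = 0.000608.
By memorylessness, P(T > 2350+2510 | T > 2350) = P(T > 2510) = e^(−0.000608·2510) ≈ 0.2174.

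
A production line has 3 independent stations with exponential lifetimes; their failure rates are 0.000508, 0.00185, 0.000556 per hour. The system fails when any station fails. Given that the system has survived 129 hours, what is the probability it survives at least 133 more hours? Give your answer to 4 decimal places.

0.6787

Time to first failure ~ Exp(Σλ) with Σλ = 0.002914.
By memorylessness, P(T > 129+133 | T > 129) = P(T > 133) = e^(−0.002914·133) ≈ 0.6787.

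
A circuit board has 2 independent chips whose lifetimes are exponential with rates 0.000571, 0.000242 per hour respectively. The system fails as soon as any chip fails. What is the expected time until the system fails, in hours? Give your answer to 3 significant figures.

The time to first failure is exponential with rate Σλ = 0.000571 + 0.000242 = 0.000813.
E[min] = 1/Σλ = 1/0.000813 = 1230.01 hours.

1230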